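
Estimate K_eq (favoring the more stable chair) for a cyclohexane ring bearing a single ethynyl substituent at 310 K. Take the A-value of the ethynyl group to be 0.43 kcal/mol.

K ≈ 2.01

One chair has the ethynyl group axial (E = 0.43 kcal/mol) and the other has it equatorial (E = 0).
ΔG = 0.43 kcal/mol between the two chairs.
K = exp(ΔG/RT) with R = 1.987×10⁻³ kcal mol⁻¹ K⁻¹ and T = 310 K gives K ≈ 2.01.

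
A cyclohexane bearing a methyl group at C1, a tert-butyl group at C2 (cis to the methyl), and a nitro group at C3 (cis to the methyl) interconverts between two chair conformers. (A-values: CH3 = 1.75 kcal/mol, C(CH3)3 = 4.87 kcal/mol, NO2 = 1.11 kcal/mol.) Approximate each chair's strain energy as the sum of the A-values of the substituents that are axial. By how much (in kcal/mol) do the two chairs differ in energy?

2.01 kcal/mol

Chair I (methyl axial, tert-butyl equatorial, nitro axial): E = 2.86 kcal/mol.
Chair II (methyl equatorial, tert-butyl axial, nitro equatorial): E = 4.87 kcal/mol.
ΔE = 4.87 − 2.86 = 2.01 kcal/mol; chair I is more stable.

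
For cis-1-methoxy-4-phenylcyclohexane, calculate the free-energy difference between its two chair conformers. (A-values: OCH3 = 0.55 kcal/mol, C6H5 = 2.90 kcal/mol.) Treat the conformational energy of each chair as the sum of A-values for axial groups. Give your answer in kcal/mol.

2.35 kcal/mol

C1 and C4 have opposite parity, so for the cis isomer the two substituents are one axial and one equatorial in each chair.
Chair I (methoxy axial, phenyl equatorial): E = 0.55 kcal/mol.
Chair II (methoxy equatorial, phenyl axial): E = 2.90 kcal/mol.
ΔE = 2.90 − 0.55 = 2.35 kcal/mol; chair I is more stable.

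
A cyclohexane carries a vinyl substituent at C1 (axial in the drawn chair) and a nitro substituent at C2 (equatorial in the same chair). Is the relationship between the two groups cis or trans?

C1 and C2 have opposite parity, so their axial bonds point in opposite directions.
With opposite-parity carbons, two substituents on the same face are one axial and one equatorial; opposite faces give both axial or both equatorial.
Here the groups are axial/equatorial → same face → cis.

cis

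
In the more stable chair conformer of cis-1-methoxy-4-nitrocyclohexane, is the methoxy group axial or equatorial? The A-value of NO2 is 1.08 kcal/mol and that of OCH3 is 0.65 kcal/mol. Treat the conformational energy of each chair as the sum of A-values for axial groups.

C1 and C4 have opposite parity, so for the cis isomer the two substituents are one axial and one equatorial in each chair.
Chair I (nitro axial, methoxy equatorial): E = 1.08 kcal/mol.
Chair II (nitro equatorial, methoxy axial): E = 0.65 kcal/mol.
Chair II is the more stable (lower-energy) conformer, and in that chair the methoxy group is axial.

axial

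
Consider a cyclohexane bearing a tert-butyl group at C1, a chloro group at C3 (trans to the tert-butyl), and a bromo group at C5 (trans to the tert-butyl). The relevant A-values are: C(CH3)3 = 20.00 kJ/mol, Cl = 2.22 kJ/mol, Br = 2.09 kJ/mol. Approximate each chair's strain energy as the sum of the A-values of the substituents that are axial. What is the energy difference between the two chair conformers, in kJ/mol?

Chair I (tert-butyl axial, chloro equatorial, bromo equatorial): E = 20.00 kJ/mol.
Chair II (tert-butyl equatorial, chloro axial, bromo axial): E = 4.31 kJ/mol.
ΔE = 20.00 − 4.31 = 15.69 kJ/mol; chair II is more stable.

15.69 kJ/mol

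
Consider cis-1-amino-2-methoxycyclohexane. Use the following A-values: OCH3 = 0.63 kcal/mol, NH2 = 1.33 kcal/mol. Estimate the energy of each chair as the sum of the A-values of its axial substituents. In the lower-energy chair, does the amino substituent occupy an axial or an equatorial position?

C1 and C2 have opposite parity, so for the cis isomer the two substituents are one axial and one equatorial in each chair.
Chair I (methoxy axial, amino equatorial): E = 0.63 kcal/mol.
Chair II (methoxy equatorial, amino axial): E = 1.33 kcal/mol.
Chair I is the more stable (lower-energy) conformer, and in that chair the amino group is equatorial.

equatorial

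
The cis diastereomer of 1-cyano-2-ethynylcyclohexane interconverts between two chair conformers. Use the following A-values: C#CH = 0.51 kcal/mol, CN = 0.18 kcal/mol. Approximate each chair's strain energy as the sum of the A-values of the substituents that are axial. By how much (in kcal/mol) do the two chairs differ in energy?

0.33 kcal/mol

C1 and C2 have opposite parity, so for the cis isomer the two substituents are one axial and one equatorial in each chair.
Chair I (ethynyl axial, cyano equatorial): E = 0.51 kcal/mol.
Chair II (ethynyl equatorial, cyano axial): E = 0.18 kcal/mol.
ΔE = 0.51 − 0.18 = 0.33 kcal/mol; chair II is more stable.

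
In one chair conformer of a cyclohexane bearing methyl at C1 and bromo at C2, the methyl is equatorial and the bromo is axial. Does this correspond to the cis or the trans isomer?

cis

C1 and C2 have opposite parity, so their axial bonds point in opposite directions.
With opposite-parity carbons, two substituents on the same face are one axial and one equatorial; opposite faces give both axial or both equatorial.
Here the groups are equatorial/axial → same face → cis.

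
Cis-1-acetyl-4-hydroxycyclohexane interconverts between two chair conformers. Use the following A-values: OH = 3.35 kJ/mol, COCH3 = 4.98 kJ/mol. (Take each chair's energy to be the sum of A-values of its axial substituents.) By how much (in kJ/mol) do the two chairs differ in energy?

C1 and C4 have opposite parity, so for the cis isomer the two substituents are one axial and one equatorial in each chair.
Chair I (hydroxyl axial, acetyl equatorial): E = 3.35 kJ/mol.
Chair II (hydroxyl equatorial, acetyl axial): E = 4.98 kJ/mol.
ΔE = 4.98 − 3.35 = 1.63 kJ/mol; chair I is more stable.

1.63 kJ/mol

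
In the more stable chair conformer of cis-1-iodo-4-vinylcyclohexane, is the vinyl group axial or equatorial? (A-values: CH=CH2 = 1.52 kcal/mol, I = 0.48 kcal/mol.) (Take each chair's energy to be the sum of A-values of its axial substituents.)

C1 and C4 have opposite parity, so for the cis isomer the two substituents are one axial and one equatorial in each chair.
Chair I (vinyl axial, iodo equatorial): E = 1.52 kcal/mol.
Chair II (vinyl equatorial, iodo axial): E = 0.48 kcal/mol.
Chair II is the more stable (lower-energy) conformer, and in that chair the vinyl group is equatorial.

equatorial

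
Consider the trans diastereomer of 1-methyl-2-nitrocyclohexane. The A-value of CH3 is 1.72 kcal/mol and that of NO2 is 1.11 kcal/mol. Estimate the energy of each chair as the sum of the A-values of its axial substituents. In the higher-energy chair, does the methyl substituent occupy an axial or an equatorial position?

axial

C1 and C2 have opposite parity, so for the trans isomer the two substituents are e,e in one chair and a,a in the other.
Chair I (methyl axial, nitro axial): E = 2.83 kcal/mol.
Chair II (methyl equatorial, nitro equatorial): E = 0.00 kcal/mol.
Chair I is the less stable (higher-energy) conformer, and in that chair the methyl group is axial.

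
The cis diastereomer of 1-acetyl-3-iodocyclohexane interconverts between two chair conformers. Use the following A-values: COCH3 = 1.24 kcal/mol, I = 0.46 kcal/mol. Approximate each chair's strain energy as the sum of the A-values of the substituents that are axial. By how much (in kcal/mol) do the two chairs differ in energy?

1.70 kcal/mol

C1 and C3 have the same parity, so for the cis isomer the two substituents are e,e in one chair and a,a in the other.
Chair I (acetyl axial, iodo axial): E = 1.70 kcal/mol.
Chair II (acetyl equatorial, iodo equatorial): E = 0.00 kcal/mol.
ΔE = 1.70 − 0.00 = 1.70 kcal/mol; chair II is more stable.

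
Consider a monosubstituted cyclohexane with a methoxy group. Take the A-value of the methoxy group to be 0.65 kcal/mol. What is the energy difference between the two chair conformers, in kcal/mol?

0.65 kcal/mol

A monosubstituted cyclohexane has one chair with the methoxy group axial (E = A = 0.65 kcal/mol) and one with it equatorial (E = 0).
ΔE = 0.65 − 0 = 0.65 kcal/mol.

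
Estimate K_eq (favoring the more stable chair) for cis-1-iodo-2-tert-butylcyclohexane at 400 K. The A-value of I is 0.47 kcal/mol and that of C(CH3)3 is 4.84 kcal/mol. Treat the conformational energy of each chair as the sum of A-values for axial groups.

K ≈ 244

C1 and C2 have opposite parity, so for the cis isomer the two substituents are one axial and one equatorial in each chair.
Chair I (iodo axial, tert-butyl equatorial): E = 0.47 kcal/mol; chair II (iodo equatorial, tert-butyl axial): E = 4.84 kcal/mol.
ΔG = 4.37 kcal/mol between the two chairs.
K = exp(ΔG/RT) with R = 1.987×10⁻³ kcal mol⁻¹ K⁻¹ and T = 400 K gives K ≈ 244.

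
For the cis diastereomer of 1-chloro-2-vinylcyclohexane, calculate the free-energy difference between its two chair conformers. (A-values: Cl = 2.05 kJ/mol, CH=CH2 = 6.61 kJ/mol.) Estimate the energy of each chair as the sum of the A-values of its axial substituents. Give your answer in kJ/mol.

C1 and C2 have opposite parity, so for the cis isomer the two substituents are one axial and one equatorial in each chair.
Chair I (chloro axial, vinyl equatorial): E = 2.05 kJ/mol.
Chair II (chloro equatorial, vinyl axial): E = 6.61 kJ/mol.
ΔE = 6.61 − 2.05 = 4.56 kJ/mol; chair I is more stable.

4.56 kJ/mol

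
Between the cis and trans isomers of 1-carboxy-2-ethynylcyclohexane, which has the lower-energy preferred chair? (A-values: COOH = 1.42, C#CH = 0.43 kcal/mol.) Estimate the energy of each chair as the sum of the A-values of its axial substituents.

At 1,2 positions (parity opposite): cis → (a,e or e,a); trans → (e,e or a,a).
Best chair for cis: E = 0.43 kcal/mol; best chair for trans: E = 0.00 kcal/mol.
The trans isomer is lower by 0.43 kcal/mol.

trans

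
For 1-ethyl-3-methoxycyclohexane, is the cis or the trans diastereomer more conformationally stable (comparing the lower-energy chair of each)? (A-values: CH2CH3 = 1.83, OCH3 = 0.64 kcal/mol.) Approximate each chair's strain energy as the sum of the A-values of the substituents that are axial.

cis

At 1,3 positions (parity same): cis → (e,e or a,a); trans → (a,e or e,a).
Best chair for cis: E = 0.00 kcal/mol; best chair for trans: E = 0.64 kcal/mol.
The cis isomer is lower by 0.64 kcal/mol.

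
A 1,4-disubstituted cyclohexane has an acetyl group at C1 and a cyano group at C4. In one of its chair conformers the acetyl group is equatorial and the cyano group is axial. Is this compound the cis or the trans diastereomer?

C1 and C4 have opposite parity, so their axial bonds point in opposite directions.
With opposite-parity carbons, two substituents on the same face are one axial and one equatorial; opposite faces give both axial or both equatorial.
Here the groups are equatorial/axial → same face → cis.

cis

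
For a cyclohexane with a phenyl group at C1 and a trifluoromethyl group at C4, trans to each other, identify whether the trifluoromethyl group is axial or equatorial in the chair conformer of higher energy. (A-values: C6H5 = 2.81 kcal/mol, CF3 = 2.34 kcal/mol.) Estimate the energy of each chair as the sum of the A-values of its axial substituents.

axial

C1 and C4 have opposite parity, so for the trans isomer the two substituents are e,e in one chair and a,a in the other.
Chair I (phenyl axial, trifluoromethyl axial): E = 5.15 kcal/mol.
Chair II (phenyl equatorial, trifluoromethyl equatorial): E = 0.00 kcal/mol.
Chair I is the less stable (higher-energy) conformer, and in that chair the trifluoromethyl group is axial.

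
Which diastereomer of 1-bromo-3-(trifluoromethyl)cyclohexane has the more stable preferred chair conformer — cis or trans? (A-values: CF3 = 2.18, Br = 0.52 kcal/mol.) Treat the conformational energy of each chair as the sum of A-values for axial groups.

cis

At 1,3 positions (parity same): cis → (e,e or a,a); trans → (a,e or e,a).
Best chair for cis: E = 0.00 kcal/mol; best chair for trans: E = 0.52 kcal/mol.
The cis isomer is lower by 0.52 kcal/mol.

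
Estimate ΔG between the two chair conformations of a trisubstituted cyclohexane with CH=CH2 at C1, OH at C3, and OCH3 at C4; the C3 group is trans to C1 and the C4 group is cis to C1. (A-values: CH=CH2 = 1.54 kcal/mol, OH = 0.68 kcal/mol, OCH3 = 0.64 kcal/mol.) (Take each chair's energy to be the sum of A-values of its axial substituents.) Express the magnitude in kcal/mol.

0.22 kcal/mol

Chair I (vinyl axial, hydroxyl equatorial, methoxy equatorial): E = 1.54 kcal/mol.
Chair II (vinyl equatorial, hydroxyl axial, methoxy axial): E = 1.32 kcal/mol.
ΔE = 1.54 − 1.32 = 0.22 kcal/mol; chair II is more stable.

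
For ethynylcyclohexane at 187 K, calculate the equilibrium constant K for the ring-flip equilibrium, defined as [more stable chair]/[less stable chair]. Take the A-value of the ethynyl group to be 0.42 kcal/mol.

One chair has the ethynyl group axial (E = 0.42 kcal/mol) and the other has it equatorial (E = 0).
ΔG = 0.42 kcal/mol between the two chairs.
K = exp(ΔG/RT) with R = 1.987×10⁻³ kcal mol⁻¹ K⁻¹ and T = 187 K gives K ≈ 3.1.

K ≈ 3.10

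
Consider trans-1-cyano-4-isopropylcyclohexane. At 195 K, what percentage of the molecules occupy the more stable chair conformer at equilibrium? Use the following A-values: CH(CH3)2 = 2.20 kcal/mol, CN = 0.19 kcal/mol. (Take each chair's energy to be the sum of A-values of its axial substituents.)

C1 and C4 have opposite parity, so for the trans isomer the two substituents are e,e in one chair and a,a in the other.
Chair I (isopropyl axial, cyano axial): E = 2.39 kcal/mol; chair II (isopropyl equatorial, cyano equatorial): E = 0.00 kcal/mol.
ΔG = 2.39 kcal/mol between the two chairs.
K = exp(ΔG/RT) with R = 1.987×10⁻³ kcal mol⁻¹ K⁻¹ and T = 195 K gives K ≈ 477.
Fraction in the lower-energy chair = K/(K+1) = 99.8%.

99.8%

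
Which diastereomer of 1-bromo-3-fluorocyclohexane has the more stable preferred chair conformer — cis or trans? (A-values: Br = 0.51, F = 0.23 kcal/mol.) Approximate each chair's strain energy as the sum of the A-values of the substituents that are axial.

At 1,3 positions (parity same): cis → (e,e or a,a); trans → (a,e or e,a).
Best chair for cis: E = 0.00 kcal/mol; best chair for trans: E = 0.23 kcal/mol.
The cis isomer is lower by 0.23 kcal/mol.

cis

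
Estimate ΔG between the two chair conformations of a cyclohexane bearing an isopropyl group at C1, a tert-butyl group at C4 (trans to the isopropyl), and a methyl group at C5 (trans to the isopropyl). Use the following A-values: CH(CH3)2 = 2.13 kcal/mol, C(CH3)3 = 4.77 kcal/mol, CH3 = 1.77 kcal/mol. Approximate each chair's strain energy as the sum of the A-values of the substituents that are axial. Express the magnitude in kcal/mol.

5.13 kcal/mol

Chair I (isopropyl axial, tert-butyl axial, methyl equatorial): E = 6.90 kcal/mol.
Chair II (isopropyl equatorial, tert-butyl equatorial, methyl axial): E = 1.77 kcal/mol.
ΔE = 6.90 − 1.77 = 5.13 kcal/mol; chair II is more stable.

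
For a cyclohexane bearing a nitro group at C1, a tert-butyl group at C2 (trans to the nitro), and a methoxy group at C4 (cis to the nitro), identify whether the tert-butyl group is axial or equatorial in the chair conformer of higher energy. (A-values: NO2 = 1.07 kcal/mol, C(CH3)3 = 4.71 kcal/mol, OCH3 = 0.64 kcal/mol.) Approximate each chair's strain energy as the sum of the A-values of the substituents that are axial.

Chair I (nitro axial, tert-butyl axial, methoxy equatorial): E = 5.78 kcal/mol.
Chair II (nitro equatorial, tert-butyl equatorial, methoxy axial): E = 0.64 kcal/mol.
Chair I is the less stable (higher-energy) conformer, and in that chair the tert-butyl group is axial.

axial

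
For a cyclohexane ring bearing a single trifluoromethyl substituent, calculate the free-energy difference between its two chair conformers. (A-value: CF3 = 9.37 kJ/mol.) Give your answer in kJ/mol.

9.37 kJ/mol

A monosubstituted cyclohexane has one chair with the trifluoromethyl group axial (E = A = 9.37 kJ/mol) and one with it equatorial (E = 0).
ΔE = 9.37 − 0 = 9.37 kJ/mol.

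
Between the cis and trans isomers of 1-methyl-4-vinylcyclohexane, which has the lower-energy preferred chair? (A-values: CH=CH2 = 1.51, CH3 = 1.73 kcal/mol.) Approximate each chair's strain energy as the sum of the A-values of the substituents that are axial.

At 1,4 positions (parity opposite): cis → (a,e or e,a); trans → (e,e or a,a).
Best chair for cis: E = 1.51 kcal/mol; best chair for trans: E = 0.00 kcal/mol.
The trans isomer is lower by 1.51 kcal/mol.

trans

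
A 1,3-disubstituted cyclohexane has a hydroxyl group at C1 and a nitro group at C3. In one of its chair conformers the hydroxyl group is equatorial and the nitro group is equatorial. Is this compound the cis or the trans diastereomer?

cis

C1 and C3 have the same parity, so their axial bonds point in the same direction.
With same-parity carbons, two substituents on the same face are both axial or both equatorial; opposite faces give one of each.
Here the groups are equatorial/equatorial → same face → cis.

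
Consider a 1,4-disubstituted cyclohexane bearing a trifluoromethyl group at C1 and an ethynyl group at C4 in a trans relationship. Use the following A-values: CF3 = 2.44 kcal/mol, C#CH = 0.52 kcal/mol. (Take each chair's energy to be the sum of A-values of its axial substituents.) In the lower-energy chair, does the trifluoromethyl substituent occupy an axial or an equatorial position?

equatorial

C1 and C4 have opposite parity, so for the trans isomer the two substituents are e,e in one chair and a,a in the other.
Chair I (trifluoromethyl axial, ethynyl axial): E = 2.96 kcal/mol.
Chair II (trifluoromethyl equatorial, ethynyl equatorial): E = 0.00 kcal/mol.
Chair II is the more stable (lower-energy) conformer, and in that chair the trifluoromethyl group is equatorial.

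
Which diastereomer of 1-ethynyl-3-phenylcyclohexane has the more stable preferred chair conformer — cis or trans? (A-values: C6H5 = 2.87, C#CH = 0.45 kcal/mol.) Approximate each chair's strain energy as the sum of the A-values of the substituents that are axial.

At 1,3 positions (parity same): cis → (e,e or a,a); trans → (a,e or e,a).
Best chair for cis: E = 0.00 kcal/mol; best chair for trans: E = 0.45 kcal/mol.
The cis isomer is lower by 0.45 kcal/mol.

cis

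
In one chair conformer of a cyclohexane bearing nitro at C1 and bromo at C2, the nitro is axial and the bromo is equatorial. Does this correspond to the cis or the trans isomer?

cis

C1 and C2 have opposite parity, so their axial bonds point in opposite directions.
With opposite-parity carbons, two substituents on the same face are one axial and one equatorial; opposite faces give both axial or both equatorial.
Here the groups are axial/equatorial → same face → cis.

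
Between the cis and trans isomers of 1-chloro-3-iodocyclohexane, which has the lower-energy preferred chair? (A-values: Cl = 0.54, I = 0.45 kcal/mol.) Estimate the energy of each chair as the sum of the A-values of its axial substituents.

cis

At 1,3 positions (parity same): cis → (e,e or a,a); trans → (a,e or e,a).
Best chair for cis: E = 0.00 kcal/mol; best chair for trans: E = 0.45 kcal/mol.
The cis isomer is lower by 0.45 kcal/mol.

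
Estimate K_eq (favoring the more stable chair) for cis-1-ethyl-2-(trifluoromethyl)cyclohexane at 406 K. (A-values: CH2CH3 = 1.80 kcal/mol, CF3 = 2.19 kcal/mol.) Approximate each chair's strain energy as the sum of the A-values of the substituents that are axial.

K ≈ 1.62

C1 and C2 have opposite parity, so for the cis isomer the two substituents are one axial and one equatorial in each chair.
Chair I (ethyl axial, trifluoromethyl equatorial): E = 1.80 kcal/mol; chair II (ethyl equatorial, trifluoromethyl axial): E = 2.19 kcal/mol.
ΔG = 0.39 kcal/mol between the two chairs.
K = exp(ΔG/RT) with R = 1.987×10⁻³ kcal mol⁻¹ K⁻¹ and T = 406 K gives K ≈ 1.62.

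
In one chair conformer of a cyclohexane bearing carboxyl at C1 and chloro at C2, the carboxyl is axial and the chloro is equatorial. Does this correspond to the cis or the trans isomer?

cis

C1 and C2 have opposite parity, so their axial bonds point in opposite directions.
With opposite-parity carbons, two substituents on the same face are one axial and one equatorial; opposite faces give both axial or both equatorial.
Here the groups are axial/equatorial → same face → cis.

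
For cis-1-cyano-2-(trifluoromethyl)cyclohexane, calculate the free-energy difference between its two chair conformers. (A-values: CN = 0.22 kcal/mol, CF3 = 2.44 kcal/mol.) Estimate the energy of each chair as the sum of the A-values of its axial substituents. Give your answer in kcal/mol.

C1 and C2 have opposite parity, so for the cis isomer the two substituents are one axial and one equatorial in each chair.
Chair I (cyano axial, trifluoromethyl equatorial): E = 0.22 kcal/mol.
Chair II (cyano equatorial, trifluoromethyl axial): E = 2.44 kcal/mol.
ΔE = 2.44 − 0.22 = 2.22 kcal/mol; chair I is more stable.

2.22 kcal/mol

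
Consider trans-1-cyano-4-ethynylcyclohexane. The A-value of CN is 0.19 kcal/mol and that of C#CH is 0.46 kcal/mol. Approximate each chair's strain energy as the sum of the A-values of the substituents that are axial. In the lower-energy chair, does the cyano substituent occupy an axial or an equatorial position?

C1 and C4 have opposite parity, so for the trans isomer the two substituents are e,e in one chair and a,a in the other.
Chair I (cyano axial, ethynyl axial): E = 0.65 kcal/mol.
Chair II (cyano equatorial, ethynyl equatorial): E = 0.00 kcal/mol.
Chair II is the more stable (lower-energy) conformer, and in that chair the cyano group is equatorial.

equatorial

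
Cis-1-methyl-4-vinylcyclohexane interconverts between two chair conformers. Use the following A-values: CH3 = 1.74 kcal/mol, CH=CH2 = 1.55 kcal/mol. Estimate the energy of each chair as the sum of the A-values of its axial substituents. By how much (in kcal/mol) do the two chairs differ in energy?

0.19 kcal/mol

C1 and C4 have opposite parity, so for the cis isomer the two substituents are one axial and one equatorial in each chair.
Chair I (methyl axial, vinyl equatorial): E = 1.74 kcal/mol.
Chair II (methyl equatorial, vinyl axial): E = 1.55 kcal/mol.
ΔE = 1.74 − 1.55 = 0.19 kcal/mol; chair II is more stable.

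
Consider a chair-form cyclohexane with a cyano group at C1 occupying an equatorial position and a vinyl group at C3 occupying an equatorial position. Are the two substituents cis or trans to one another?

cis

C1 and C3 have the same parity, so their axial bonds point in the same direction.
With same-parity carbons, two substituents on the same face are both axial or both equatorial; opposite faces give one of each.
Here the groups are equatorial/equatorial → same face → cis.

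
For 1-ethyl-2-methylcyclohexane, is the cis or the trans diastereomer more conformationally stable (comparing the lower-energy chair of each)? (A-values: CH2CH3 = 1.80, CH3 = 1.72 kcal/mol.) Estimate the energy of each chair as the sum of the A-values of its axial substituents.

At 1,2 positions (parity opposite): cis → (a,e or e,a); trans → (e,e or a,a).
Best chair for cis: E = 1.72 kcal/mol; best chair for trans: E = 0.00 kcal/mol.
The trans isomer is lower by 1.72 kcal/mol.

trans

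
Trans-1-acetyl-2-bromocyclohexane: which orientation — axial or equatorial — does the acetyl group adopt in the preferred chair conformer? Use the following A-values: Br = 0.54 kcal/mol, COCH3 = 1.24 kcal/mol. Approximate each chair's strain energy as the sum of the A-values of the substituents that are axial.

C1 and C2 have opposite parity, so for the trans isomer the two substituents are e,e in one chair and a,a in the other.
Chair I (bromo axial, acetyl axial): E = 1.78 kcal/mol.
Chair II (bromo equatorial, acetyl equatorial): E = 0.00 kcal/mol.
Chair II is the more stable (lower-energy) conformer, and in that chair the acetyl group is equatorial.

equatorial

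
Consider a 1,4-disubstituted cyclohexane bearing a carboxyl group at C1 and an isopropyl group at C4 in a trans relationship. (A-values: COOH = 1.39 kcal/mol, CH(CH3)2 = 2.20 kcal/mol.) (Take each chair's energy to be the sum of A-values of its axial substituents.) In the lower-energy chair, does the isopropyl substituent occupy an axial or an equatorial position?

equatorial

C1 and C4 have opposite parity, so for the trans isomer the two substituents are e,e in one chair and a,a in the other.
Chair I (carboxyl axial, isopropyl axial): E = 3.59 kcal/mol.
Chair II (carboxyl equatorial, isopropyl equatorial): E = 0.00 kcal/mol.
Chair II is the more stable (lower-energy) conformer, and in that chair the isopropyl group is equatorial.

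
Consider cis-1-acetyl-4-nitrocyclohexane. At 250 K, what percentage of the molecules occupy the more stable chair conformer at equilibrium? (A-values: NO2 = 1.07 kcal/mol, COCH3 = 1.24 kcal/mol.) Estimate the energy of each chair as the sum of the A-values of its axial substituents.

C1 and C4 have opposite parity, so for the cis isomer the two substituents are one axial and one equatorial in each chair.
Chair I (nitro axial, acetyl equatorial): E = 1.07 kcal/mol; chair II (nitro equatorial, acetyl axial): E = 1.24 kcal/mol.
ΔG = 0.17 kcal/mol between the two chairs.
K = exp(ΔG/RT) with R = 1.987×10⁻³ kcal mol⁻¹ K⁻¹ and T = 250 K gives K ≈ 1.41.
Fraction in the lower-energy chair = K/(K+1) = 58.5%.

58.5%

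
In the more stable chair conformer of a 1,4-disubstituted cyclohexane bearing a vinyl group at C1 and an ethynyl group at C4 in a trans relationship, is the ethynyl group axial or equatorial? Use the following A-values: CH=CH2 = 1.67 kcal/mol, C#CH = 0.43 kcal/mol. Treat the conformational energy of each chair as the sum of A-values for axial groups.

equatorial

C1 and C4 have opposite parity, so for the trans isomer the two substituents are e,e in one chair and a,a in the other.
Chair I (vinyl axial, ethynyl axial): E = 2.10 kcal/mol.
Chair II (vinyl equatorial, ethynyl equatorial): E = 0.00 kcal/mol.
Chair II is the more stable (lower-energy) conformer, and in that chair the ethynyl group is equatorial.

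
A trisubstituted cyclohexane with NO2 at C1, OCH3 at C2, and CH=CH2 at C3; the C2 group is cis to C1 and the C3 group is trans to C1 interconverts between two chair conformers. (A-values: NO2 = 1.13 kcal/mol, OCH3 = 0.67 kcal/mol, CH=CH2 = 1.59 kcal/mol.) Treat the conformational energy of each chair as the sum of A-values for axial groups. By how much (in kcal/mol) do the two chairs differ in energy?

Chair I (nitro axial, methoxy equatorial, vinyl equatorial): E = 1.13 kcal/mol.
Chair II (nitro equatorial, methoxy axial, vinyl axial): E = 2.26 kcal/mol.
ΔE = 2.26 − 1.13 = 1.13 kcal/mol; chair I is more stable.

1.13 kcal/mol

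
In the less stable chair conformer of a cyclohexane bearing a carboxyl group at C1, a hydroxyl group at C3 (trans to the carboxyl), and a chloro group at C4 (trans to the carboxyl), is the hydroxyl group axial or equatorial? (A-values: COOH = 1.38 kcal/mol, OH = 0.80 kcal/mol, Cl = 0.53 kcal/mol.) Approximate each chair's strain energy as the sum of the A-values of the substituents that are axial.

equatorial

Chair I (carboxyl axial, hydroxyl equatorial, chloro axial): E = 1.91 kcal/mol.
Chair II (carboxyl equatorial, hydroxyl axial, chloro equatorial): E = 0.80 kcal/mol.
Chair I is the less stable (higher-energy) conformer, and in that chair the hydroxyl group is equatorial.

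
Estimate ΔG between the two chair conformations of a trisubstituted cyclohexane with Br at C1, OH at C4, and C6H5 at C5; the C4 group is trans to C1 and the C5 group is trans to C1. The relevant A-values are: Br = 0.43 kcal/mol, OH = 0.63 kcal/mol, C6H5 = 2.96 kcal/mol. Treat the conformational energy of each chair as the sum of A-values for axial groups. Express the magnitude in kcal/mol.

1.90 kcal/mol

Chair I (bromo axial, hydroxyl axial, phenyl equatorial): E = 1.06 kcal/mol.
Chair II (bromo equatorial, hydroxyl equatorial, phenyl axial): E = 2.96 kcal/mol.
ΔE = 2.96 − 1.06 = 1.90 kcal/mol; chair I is more stable.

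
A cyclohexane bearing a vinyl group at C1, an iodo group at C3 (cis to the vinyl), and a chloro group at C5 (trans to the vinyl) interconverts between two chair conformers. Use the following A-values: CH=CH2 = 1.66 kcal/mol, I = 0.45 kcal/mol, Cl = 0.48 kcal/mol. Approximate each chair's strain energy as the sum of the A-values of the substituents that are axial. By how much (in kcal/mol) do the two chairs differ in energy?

1.63 kcal/mol

Chair I (vinyl axial, iodo axial, chloro equatorial): E = 2.11 kcal/mol.
Chair II (vinyl equatorial, iodo equatorial, chloro axial): E = 0.48 kcal/mol.
ΔE = 2.11 − 0.48 = 1.63 kcal/mol; chair II is more stable.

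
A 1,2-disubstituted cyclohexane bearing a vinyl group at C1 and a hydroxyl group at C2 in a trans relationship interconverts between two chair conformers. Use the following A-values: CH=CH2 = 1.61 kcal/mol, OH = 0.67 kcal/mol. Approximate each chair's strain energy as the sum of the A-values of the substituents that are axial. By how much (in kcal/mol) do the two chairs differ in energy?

2.28 kcal/mol

C1 and C2 have opposite parity, so for the trans isomer the two substituents are e,e in one chair and a,a in the other.
Chair I (vinyl axial, hydroxyl axial): E = 2.28 kcal/mol.
Chair II (vinyl equatorial, hydroxyl equatorial): E = 0.00 kcal/mol.
ΔE = 2.28 − 0.00 = 2.28 kcal/mol; chair II is more stable.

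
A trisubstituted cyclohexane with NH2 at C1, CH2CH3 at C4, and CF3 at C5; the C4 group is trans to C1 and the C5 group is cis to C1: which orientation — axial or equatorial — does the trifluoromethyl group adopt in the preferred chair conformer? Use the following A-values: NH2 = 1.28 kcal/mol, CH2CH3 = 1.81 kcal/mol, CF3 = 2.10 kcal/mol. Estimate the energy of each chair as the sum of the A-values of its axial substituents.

equatorial

Chair I (amino axial, ethyl axial, trifluoromethyl axial): E = 5.19 kcal/mol.
Chair II (amino equatorial, ethyl equatorial, trifluoromethyl equatorial): E = 0.00 kcal/mol.
Chair II is the more stable (lower-energy) conformer, and in that chair the trifluoromethyl group is equatorial.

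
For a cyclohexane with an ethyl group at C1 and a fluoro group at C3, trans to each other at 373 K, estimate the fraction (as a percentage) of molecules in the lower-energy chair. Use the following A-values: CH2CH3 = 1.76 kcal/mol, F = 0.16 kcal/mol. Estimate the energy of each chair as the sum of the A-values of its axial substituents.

89.6%

C1 and C3 have the same parity, so for the trans isomer the two substituents are one axial and one equatorial in each chair.
Chair I (ethyl axial, fluoro equatorial): E = 1.76 kcal/mol; chair II (ethyl equatorial, fluoro axial): E = 0.16 kcal/mol.
ΔG = 1.60 kcal/mol between the two chairs.
K = exp(ΔG/RT) with R = 1.987×10⁻³ kcal mol⁻¹ K⁻¹ and T = 373 K gives K ≈ 8.66.
Fraction in the lower-energy chair = K/(K+1) = 89.6%.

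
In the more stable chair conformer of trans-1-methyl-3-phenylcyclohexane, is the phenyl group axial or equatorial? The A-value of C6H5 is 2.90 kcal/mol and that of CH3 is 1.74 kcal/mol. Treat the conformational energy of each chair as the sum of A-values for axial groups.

equatorial

C1 and C3 have the same parity, so for the trans isomer the two substituents are one axial and one equatorial in each chair.
Chair I (phenyl axial, methyl equatorial): E = 2.90 kcal/mol.
Chair II (phenyl equatorial, methyl axial): E = 1.74 kcal/mol.
Chair II is the more stable (lower-energy) conformer, and in that chair the phenyl group is equatorial.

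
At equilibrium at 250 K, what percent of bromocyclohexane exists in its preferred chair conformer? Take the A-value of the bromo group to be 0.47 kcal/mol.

72.0%

One chair has the bromo group axial (E = 0.47 kcal/mol) and the other has it equatorial (E = 0).
ΔG = 0.47 kcal/mol between the two chairs.
K = exp(ΔG/RT) with R = 1.987×10⁻³ kcal mol⁻¹ K⁻¹ and T = 250 K gives K ≈ 2.58.
Fraction in the lower-energy chair = K/(K+1) = 72.0%.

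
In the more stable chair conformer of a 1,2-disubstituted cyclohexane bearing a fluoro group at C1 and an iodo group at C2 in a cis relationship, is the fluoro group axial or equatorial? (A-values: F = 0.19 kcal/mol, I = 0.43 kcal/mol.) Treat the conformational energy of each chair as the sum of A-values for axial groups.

axial

C1 and C2 have opposite parity, so for the cis isomer the two substituents are one axial and one equatorial in each chair.
Chair I (fluoro axial, iodo equatorial): E = 0.19 kcal/mol.
Chair II (fluoro equatorial, iodo axial): E = 0.43 kcal/mol.
Chair I is the more stable (lower-energy) conformer, and in that chair the fluoro group is axial.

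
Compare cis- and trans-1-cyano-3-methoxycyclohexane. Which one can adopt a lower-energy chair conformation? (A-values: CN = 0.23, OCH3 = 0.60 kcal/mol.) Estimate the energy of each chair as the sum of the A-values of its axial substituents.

At 1,3 positions (parity same): cis → (e,e or a,a); trans → (a,e or e,a).
Best chair for cis: E = 0.00 kcal/mol; best chair for trans: E = 0.23 kcal/mol.
The cis isomer is lower by 0.23 kcal/mol.

cis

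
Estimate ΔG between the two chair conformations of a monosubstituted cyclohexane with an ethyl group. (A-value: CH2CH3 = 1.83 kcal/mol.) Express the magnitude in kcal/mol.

A monosubstituted cyclohexane has one chair with the ethyl group axial (E = A = 1.83 kcal/mol) and one with it equatorial (E = 0).
ΔE = 1.83 − 0 = 1.83 kcal/mol.

1.83 kcal/mol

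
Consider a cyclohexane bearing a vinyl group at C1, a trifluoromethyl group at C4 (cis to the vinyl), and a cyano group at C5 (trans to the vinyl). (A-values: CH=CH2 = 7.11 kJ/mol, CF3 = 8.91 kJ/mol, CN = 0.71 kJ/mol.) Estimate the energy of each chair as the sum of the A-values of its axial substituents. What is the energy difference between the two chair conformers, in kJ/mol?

Chair I (vinyl axial, trifluoromethyl equatorial, cyano equatorial): E = 7.11 kJ/mol.
Chair II (vinyl equatorial, trifluoromethyl axial, cyano axial): E = 9.62 kJ/mol.
ΔE = 9.62 − 7.11 = 2.51 kJ/mol; chair I is more stable.

2.51 kJ/mol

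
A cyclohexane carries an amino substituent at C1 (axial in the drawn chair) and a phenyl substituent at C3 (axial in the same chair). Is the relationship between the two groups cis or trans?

C1 and C3 have the same parity, so their axial bonds point in the same direction.
With same-parity carbons, two substituents on the same face are both axial or both equatorial; opposite faces give one of each.
Here the groups are axial/axial → same face → cis.

cis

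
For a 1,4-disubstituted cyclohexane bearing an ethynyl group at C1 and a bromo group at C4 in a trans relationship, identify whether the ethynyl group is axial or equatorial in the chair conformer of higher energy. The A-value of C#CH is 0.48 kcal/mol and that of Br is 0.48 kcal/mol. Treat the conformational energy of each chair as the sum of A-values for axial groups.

C1 and C4 have opposite parity, so for the trans isomer the two substituents are e,e in one chair and a,a in the other.
Chair I (ethynyl axial, bromo axial): E = 0.96 kcal/mol.
Chair II (ethynyl equatorial, bromo equatorial): E = 0.00 kcal/mol.
Chair I is the less stable (higher-energy) conformer, and in that chair the ethynyl group is axial.

axial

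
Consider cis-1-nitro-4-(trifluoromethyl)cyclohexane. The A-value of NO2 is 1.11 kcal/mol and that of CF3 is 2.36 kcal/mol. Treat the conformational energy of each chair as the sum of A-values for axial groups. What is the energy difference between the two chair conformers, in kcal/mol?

C1 and C4 have opposite parity, so for the cis isomer the two substituents are one axial and one equatorial in each chair.
Chair I (nitro axial, trifluoromethyl equatorial): E = 1.11 kcal/mol.
Chair II (nitro equatorial, trifluoromethyl axial): E = 2.36 kcal/mol.
ΔE = 2.36 − 1.11 = 1.25 kcal/mol; chair I is more stable.

1.25 kcal/mol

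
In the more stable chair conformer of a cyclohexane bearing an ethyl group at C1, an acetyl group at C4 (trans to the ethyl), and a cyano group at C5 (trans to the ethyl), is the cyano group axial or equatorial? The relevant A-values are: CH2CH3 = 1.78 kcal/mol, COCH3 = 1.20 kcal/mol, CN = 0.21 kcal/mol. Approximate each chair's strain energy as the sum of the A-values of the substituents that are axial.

Chair I (ethyl axial, acetyl axial, cyano equatorial): E = 2.98 kcal/mol.
Chair II (ethyl equatorial, acetyl equatorial, cyano axial): E = 0.21 kcal/mol.
Chair II is the more stable (lower-energy) conformer, and in that chair the cyano group is axial.

axial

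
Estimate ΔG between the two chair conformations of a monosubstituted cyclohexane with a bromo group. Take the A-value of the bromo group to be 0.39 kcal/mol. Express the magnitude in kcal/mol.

A monosubstituted cyclohexane has one chair with the bromo group axial (E = A = 0.39 kcal/mol) and one with it equatorial (E = 0).
ΔE = 0.39 − 0 = 0.39 kcal/mol.

0.39 kcal/mol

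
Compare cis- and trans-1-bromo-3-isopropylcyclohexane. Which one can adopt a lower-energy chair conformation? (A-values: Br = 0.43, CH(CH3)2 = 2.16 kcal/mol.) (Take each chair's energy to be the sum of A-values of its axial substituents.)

At 1,3 positions (parity same): cis → (e,e or a,a); trans → (a,e or e,a).
Best chair for cis: E = 0.00 kcal/mol; best chair for trans: E = 0.43 kcal/mol.
The cis isomer is lower by 0.43 kcal/mol.

cis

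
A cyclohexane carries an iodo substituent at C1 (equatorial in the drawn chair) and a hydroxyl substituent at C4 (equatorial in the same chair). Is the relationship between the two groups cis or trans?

trans

C1 and C4 have opposite parity, so their axial bonds point in opposite directions.
With opposite-parity carbons, two substituents on the same face are one axial and one equatorial; opposite faces give both axial or both equatorial.
Here the groups are equatorial/equatorial → opposite face → trans.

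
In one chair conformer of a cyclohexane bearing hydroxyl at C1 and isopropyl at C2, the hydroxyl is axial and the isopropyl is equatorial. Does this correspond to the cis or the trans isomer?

C1 and C2 have opposite parity, so their axial bonds point in opposite directions.
With opposite-parity carbons, two substituents on the same face are one axial and one equatorial; opposite faces give both axial or both equatorial.
Here the groups are axial/equatorial → same face → cis.

cis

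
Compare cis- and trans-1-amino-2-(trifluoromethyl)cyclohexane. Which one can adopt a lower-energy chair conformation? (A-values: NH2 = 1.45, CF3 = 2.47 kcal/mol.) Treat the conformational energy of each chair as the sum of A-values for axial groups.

At 1,2 positions (parity opposite): cis → (a,e or e,a); trans → (e,e or a,a).
Best chair for cis: E = 1.45 kcal/mol; best chair for trans: E = 0.00 kcal/mol.
The trans isomer is lower by 1.45 kcal/mol.

trans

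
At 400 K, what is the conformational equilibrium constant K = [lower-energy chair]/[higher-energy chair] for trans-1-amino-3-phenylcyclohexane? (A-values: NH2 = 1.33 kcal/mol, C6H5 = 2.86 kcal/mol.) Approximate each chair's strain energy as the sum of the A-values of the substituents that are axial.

C1 and C3 have the same parity, so for the trans isomer the two substituents are one axial and one equatorial in each chair.
Chair I (amino axial, phenyl equatorial): E = 1.33 kcal/mol; chair II (amino equatorial, phenyl axial): E = 2.86 kcal/mol.
ΔG = 1.53 kcal/mol between the two chairs.
K = exp(ΔG/RT) with R = 1.987×10⁻³ kcal mol⁻¹ K⁻¹ and T = 400 K gives K ≈ 6.86.

K ≈ 6.86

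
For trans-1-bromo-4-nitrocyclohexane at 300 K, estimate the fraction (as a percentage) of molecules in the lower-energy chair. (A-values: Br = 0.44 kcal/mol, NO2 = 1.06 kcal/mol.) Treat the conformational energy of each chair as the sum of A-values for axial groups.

92.5%

C1 and C4 have opposite parity, so for the trans isomer the two substituents are e,e in one chair and a,a in the other.
Chair I (bromo axial, nitro axial): E = 1.50 kcal/mol; chair II (bromo equatorial, nitro equatorial): E = 0.00 kcal/mol.
ΔG = 1.50 kcal/mol between the two chairs.
K = exp(ΔG/RT) with R = 1.987×10⁻³ kcal mol⁻¹ K⁻¹ and T = 300 K gives K ≈ 12.4.
Fraction in the lower-energy chair = K/(K+1) = 92.5%.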